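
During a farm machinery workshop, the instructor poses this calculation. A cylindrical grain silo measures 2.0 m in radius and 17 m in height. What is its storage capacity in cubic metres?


V = pi * r^2 * h
  = pi * 2.0^2 * 17
  = pi * 4 * 17
  = 213.63 m^3


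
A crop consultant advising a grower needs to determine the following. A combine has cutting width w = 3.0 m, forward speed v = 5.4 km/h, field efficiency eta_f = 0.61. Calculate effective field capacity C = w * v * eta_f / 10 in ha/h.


C = w * v * eta_f / 10
  = 3.0 * 5.4 * 0.61 / 10
  = 9.88 / 10
  = 0.99 ha/h


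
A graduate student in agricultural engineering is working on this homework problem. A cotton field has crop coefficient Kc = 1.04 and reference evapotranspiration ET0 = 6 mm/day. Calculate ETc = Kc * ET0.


ETc = Kc * ET0
    = 1.04 * 6
    = 6.24 mm/day


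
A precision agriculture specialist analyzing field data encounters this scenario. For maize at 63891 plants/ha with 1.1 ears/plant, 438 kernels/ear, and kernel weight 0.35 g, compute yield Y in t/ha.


Y = density * ears * kernels * kw
  = 63891 * 1.1 * 438 * 0.35 g/ha
  = 10773939.33 g/ha
  = 10773.94 kg/ha = 10.77 t/ha


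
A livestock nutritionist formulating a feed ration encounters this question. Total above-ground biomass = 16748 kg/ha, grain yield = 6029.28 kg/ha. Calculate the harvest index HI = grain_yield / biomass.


HI = grain_yield / biomass
   = 6029.28 / 16748
   = 0.36


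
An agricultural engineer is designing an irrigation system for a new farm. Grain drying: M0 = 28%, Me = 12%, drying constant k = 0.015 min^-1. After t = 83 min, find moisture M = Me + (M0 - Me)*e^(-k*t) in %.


M = Me + (M0 - Me) * e^(-k*t)
  = 12 + (28 - 12) * e^(-0.015*83)
  = 12 + 16 * e^(-1.245)
  = 12 + 16 * 0.28794
  = 12 + 4.6071
  = 16.61%


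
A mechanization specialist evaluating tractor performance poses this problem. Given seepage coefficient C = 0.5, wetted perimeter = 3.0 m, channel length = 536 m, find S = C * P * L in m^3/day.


S = C * P * L
  = 0.5 * 3.0 * 536
  = 804 m^3/day


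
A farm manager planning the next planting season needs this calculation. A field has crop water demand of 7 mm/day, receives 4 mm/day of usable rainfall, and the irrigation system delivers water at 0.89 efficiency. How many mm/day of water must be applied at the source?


IWR = (ETc - Pe) / Ea
    = (7 - 4) / 0.89
    = 3 / 0.89
    = 3.37 mm/day


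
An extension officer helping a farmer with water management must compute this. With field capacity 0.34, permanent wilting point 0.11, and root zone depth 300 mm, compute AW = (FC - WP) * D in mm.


AW = (FC - WP) * D
   = (0.34 - 0.11) * 300
   = 0.23 * 300
   = 69 mm


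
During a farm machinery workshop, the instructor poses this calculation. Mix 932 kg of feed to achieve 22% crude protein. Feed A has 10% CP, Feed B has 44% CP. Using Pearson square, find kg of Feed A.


parts_A = CP_b - target = 44 - 22 = 22
parts_B = target - CP_a = 22 - 10 = 12
total_parts = 22 + 12 = 34
Feed A = 932 * 22 / 34 = 603.06 kg
Feed B = 932 * 12 / 34 = 328.94 kg

603.06 kg


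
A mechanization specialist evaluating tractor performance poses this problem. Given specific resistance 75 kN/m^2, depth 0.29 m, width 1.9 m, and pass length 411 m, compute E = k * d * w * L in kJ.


E = k * d * w * L
  = 75 * 0.29 * 1.9 * 411
  = 16984.58 kJ


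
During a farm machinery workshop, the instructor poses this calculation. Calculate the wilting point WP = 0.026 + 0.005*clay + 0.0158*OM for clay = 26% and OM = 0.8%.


WP = 0.026 + 0.005*26 + 0.0158*0.8
   = 0.026 + 0.1300 + 0.0126
   = 0.1686


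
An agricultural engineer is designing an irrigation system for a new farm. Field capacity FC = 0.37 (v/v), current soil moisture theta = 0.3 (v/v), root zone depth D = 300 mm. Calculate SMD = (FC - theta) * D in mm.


SMD = (FC - theta) * D
    = (0.37 - 0.3) * 300
    = 0.070 * 300
    = 21 mm


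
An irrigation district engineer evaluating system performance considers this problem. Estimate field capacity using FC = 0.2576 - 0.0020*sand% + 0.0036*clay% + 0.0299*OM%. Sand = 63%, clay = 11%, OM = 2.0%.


FC = 0.2576 - 0.0020*63 + 0.0036*11 + 0.0299*2.0
   = 0.2576 - 0.1260 + 0.0396 + 0.0598
   = 0.2310


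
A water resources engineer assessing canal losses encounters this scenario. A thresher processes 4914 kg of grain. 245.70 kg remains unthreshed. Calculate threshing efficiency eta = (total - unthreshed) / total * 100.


eta = (total - unthreshed) / total * 100
    = (4914 - 245.70) / 4914 * 100
    = 4668.30 / 4914 * 100
    = 95%


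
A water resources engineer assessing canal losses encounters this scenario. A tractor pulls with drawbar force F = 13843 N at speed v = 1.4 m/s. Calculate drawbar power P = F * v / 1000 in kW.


P = F * v / 1000
  = 13843 * 1.4 / 1000
  = 19380.20 / 1000
  = 19.38 kW


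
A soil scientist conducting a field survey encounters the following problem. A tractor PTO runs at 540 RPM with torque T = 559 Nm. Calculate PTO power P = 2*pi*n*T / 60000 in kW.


P = 2*pi*n*T / 60000
  = 2*pi * 540 * 559 / 60000
  = 1896642.32 / 60000
  = 31.61 kW


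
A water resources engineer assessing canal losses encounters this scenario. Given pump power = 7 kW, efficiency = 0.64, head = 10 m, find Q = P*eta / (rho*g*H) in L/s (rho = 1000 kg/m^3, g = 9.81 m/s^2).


Q = (P * 1000 * eta) / (rho * g * H)
  = (7 * 1000 * 0.64) / (1000 * 9.81 * 10)
  = 4480 / 98100
  = 0.04567 m^3/s = 45.67 L/s


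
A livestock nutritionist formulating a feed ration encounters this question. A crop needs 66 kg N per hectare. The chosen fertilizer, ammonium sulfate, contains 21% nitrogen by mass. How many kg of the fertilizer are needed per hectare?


Rate = N_required / (N_content / 100)
     = 66 / (21 / 100)
     = 66 / 0.21
     = 314.29 kg/ha


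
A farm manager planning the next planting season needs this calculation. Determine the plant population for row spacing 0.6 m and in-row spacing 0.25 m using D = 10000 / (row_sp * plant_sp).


D = 10000 / (row_sp * plant_sp)
  = 10000 / (0.6 * 0.25)
  = 10000 / 0.1500
  = 66666.67 plants/ha


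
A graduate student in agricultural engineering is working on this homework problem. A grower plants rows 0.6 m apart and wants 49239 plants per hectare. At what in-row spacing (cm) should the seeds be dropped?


spacing = 10000 / (row_sp * density)
        = 10000 / (0.6 * 49239)
        = 10000 / 29543.40
        = 0.33849 m = 33.85 cm


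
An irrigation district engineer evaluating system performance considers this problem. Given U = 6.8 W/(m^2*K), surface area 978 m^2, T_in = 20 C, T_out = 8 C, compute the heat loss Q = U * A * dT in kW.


dT = 20 - (8) = 12 K
Q = U * A * dT
  = 6.8 * 978 * 12
  = 79804.80 W = 79.80 kW


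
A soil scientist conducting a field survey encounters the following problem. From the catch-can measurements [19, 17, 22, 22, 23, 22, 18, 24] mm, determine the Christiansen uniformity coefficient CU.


xbar = 167 / 8 = 20.875
sum|xi - xbar| = 17.250
CU = 100 * (1 - 17.250 / (8 * 20.875))
   = 100 * (1 - 0.1033)
   = 89.67%


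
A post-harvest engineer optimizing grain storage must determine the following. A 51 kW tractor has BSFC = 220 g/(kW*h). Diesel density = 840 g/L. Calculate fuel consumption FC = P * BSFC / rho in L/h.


FC = P * BSFC / rho_fuel
   = 51 * 220 / 840
   = 11220 / 840
   = 13.36 L/h


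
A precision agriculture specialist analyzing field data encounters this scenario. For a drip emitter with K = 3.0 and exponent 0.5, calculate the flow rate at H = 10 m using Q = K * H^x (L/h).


Q = K * H^x
  = 3.0 * 10^0.5
  = 3.0 * 3.1623
  = 9.49 L/h


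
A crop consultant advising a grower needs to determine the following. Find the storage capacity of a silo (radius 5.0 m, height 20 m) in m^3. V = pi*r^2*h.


V = pi * r^2 * h
  = pi * 5.0^2 * 20
  = pi * 25 * 20
  = 1570.80 m^3


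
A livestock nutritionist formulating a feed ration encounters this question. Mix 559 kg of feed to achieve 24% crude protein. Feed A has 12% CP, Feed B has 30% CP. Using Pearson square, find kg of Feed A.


parts_A = CP_b - target = 30 - 24 = 6
parts_B = target - CP_a = 24 - 12 = 12
total_parts = 6 + 12 = 18
Feed A = 559 * 6 / 18 = 186.33 kg
Feed B = 559 * 12 / 18 = 372.67 kg

186.33 kg


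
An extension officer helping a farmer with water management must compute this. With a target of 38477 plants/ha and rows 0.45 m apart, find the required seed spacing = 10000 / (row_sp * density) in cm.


spacing = 10000 / (row_sp * density)
        = 10000 / (0.45 * 38477)
        = 10000 / 17314.65
        = 0.57755 m = 57.75 cm


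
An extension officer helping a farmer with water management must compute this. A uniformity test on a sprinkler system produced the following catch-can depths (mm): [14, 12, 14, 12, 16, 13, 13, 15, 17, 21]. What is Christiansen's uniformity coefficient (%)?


xbar = 147 / 10 = 14.700
sum|xi - xbar| = 20.400
CU = 100 * (1 - 20.400 / (10 * 14.700))
   = 100 * (1 - 0.1388)
   = 86.12%


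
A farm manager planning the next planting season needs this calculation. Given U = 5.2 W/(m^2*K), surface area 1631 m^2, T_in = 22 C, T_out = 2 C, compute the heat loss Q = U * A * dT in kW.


dT = 22 - (2) = 20 K
Q = U * A * dT
  = 5.2 * 1631 * 20
  = 169624 W = 169.62 kW


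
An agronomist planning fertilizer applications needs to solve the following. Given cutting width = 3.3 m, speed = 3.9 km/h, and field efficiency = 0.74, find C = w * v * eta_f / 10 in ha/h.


C = w * v * eta_f / 10
  = 3.3 * 3.9 * 0.74 / 10
  = 9.52 / 10
  = 0.95 ha/h


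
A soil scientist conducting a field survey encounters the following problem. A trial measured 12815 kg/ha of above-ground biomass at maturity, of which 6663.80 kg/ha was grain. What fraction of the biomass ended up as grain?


HI = grain_yield / biomass
   = 6663.80 / 12815
   = 0.52


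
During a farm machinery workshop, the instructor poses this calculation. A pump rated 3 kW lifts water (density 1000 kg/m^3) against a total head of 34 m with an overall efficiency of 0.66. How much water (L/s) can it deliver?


Q = (P * 1000 * eta) / (rho * g * H)
  = (3 * 1000 * 0.66) / (1000 * 9.81 * 34)
  = 1980 / 333540
  = 0.00594 m^3/s = 5.94 L/s


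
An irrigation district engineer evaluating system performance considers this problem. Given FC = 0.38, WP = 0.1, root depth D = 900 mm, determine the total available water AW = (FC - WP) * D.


AW = (FC - WP) * D
   = (0.38 - 0.1) * 900
   = 0.28 * 900
   = 252 mm


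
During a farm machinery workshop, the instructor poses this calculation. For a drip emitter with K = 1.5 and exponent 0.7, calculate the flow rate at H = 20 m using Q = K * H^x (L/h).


Q = K * H^x
  = 1.5 * 20^0.7
  = 1.5 * 8.1418
  = 12.21 L/h


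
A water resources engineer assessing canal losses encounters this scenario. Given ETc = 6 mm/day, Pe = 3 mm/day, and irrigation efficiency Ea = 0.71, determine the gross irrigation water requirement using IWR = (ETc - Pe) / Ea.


IWR = (ETc - Pe) / Ea
    = (6 - 3) / 0.71
    = 3 / 0.71
    = 4.23 mm/day


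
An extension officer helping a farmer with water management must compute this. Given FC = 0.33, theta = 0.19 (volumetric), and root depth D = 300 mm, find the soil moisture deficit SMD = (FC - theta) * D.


SMD = (FC - theta) * D
    = (0.33 - 0.19) * 300
    = 0.140 * 300
    = 42 mm


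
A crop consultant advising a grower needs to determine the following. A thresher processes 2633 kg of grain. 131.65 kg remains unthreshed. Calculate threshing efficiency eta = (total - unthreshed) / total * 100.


eta = (total - unthreshed) / total * 100
    = (2633 - 131.65) / 2633 * 100
    = 2501.35 / 2633 * 100
    = 95%


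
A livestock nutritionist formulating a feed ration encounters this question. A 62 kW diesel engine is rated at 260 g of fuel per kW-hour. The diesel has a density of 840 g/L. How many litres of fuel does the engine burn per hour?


FC = P * BSFC / rho_fuel
   = 62 * 260 / 840
   = 16120 / 840
   = 19.19 L/h


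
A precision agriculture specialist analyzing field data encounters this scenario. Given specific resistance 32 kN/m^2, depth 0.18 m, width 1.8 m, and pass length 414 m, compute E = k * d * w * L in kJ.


E = k * d * w * L
  = 32 * 0.18 * 1.8 * 414
  = 4292.35 kJ


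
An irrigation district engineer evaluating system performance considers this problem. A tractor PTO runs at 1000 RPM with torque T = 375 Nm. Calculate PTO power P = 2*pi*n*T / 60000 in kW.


P = 2*pi*n*T / 60000
  = 2*pi * 1000 * 375 / 60000
  = 2356194.49 / 60000
  = 39.27 kW


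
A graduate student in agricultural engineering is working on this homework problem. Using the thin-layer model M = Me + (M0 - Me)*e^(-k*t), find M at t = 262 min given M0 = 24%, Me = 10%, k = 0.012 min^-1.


M = Me + (M0 - Me) * e^(-k*t)
  = 10 + (24 - 10) * e^(-0.012*262)
  = 10 + 14 * e^(-3.144)
  = 10 + 14 * 0.04311
  = 10 + 0.6035
  = 10.60%


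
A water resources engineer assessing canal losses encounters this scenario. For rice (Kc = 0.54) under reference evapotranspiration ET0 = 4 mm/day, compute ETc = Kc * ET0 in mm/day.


ETc = Kc * ET0
    = 0.54 * 4
    = 2.16 mm/day


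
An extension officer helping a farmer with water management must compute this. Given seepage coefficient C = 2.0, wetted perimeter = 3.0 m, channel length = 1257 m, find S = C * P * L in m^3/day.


S = C * P * L
  = 2.0 * 3.0 * 1257
  = 7542 m^3/day


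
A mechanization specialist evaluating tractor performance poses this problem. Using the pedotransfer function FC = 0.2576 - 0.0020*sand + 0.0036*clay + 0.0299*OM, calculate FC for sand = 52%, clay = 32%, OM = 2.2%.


FC = 0.2576 - 0.0020*52 + 0.0036*32 + 0.0299*2.2
   = 0.2576 - 0.1040 + 0.1152 + 0.0658
   = 0.3346


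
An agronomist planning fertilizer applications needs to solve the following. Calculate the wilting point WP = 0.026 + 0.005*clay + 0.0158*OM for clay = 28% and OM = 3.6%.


WP = 0.026 + 0.005*28 + 0.0158*3.6
   = 0.026 + 0.1400 + 0.0569
   = 0.2229


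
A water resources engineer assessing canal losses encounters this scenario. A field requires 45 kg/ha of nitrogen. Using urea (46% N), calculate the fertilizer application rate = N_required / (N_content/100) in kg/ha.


Rate = N_required / (N_content / 100)
     = 45 / (46 / 100)
     = 45 / 0.46
     = 97.83 kg/ha


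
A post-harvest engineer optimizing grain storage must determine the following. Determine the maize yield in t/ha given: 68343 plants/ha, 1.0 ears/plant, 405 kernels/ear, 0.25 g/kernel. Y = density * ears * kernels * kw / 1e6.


Y = density * ears * kernels * kw
  = 68343 * 1.0 * 405 * 0.25 g/ha
  = 6919728.75 g/ha
  = 6919.73 kg/ha = 6.92 t/ha


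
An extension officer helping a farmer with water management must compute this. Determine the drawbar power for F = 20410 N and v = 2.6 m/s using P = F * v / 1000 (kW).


P = F * v / 1000
  = 20410 * 2.6 / 1000
  = 53066 / 1000
  = 53.07 kW


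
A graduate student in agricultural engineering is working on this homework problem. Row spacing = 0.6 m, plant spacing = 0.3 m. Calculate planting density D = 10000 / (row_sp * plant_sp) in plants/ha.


D = 10000 / (row_sp * plant_sp)
  = 10000 / (0.6 * 0.3)
  = 10000 / 0.1800
  = 55555.56 plants/ha


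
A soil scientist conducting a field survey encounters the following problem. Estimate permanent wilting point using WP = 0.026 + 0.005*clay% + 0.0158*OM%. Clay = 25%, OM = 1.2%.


WP = 0.026 + 0.005*25 + 0.0158*1.2
   = 0.026 + 0.1250 + 0.0190
   = 0.1700


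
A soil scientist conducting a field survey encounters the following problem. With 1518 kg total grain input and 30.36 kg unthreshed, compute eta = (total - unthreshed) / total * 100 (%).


eta = (total - unthreshed) / total * 100
    = (1518 - 30.36) / 1518 * 100
    = 1487.64 / 1518 * 100
    = 98%


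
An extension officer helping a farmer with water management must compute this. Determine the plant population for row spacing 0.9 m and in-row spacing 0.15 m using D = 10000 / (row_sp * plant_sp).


D = 10000 / (row_sp * plant_sp)
  = 10000 / (0.9 * 0.15)
  = 10000 / 0.1350
  = 74074.07 plants/ha


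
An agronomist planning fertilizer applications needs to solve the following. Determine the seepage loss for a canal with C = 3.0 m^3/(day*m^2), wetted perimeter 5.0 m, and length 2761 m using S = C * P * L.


S = C * P * L
  = 3.0 * 5.0 * 2761
  = 41415 m^3/day


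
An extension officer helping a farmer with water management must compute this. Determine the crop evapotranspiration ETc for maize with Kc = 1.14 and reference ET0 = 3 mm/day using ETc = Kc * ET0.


ETc = Kc * ET0
    = 1.14 * 3
    = 3.42 mm/day


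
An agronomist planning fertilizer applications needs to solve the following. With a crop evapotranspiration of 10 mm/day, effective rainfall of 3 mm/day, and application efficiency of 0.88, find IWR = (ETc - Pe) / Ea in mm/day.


IWR = (ETc - Pe) / Ea
    = (10 - 3) / 0.88
    = 7 / 0.88
    = 7.95 mm/day


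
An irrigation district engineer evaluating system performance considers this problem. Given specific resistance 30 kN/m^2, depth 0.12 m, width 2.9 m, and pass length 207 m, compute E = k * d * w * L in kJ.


E = k * d * w * L
  = 30 * 0.12 * 2.9 * 207
  = 2161.08 kJ


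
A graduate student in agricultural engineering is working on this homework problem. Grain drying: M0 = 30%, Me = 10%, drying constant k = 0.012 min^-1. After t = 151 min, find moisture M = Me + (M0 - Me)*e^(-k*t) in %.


M = Me + (M0 - Me) * e^(-k*t)
  = 10 + (30 - 10) * e^(-0.012*151)
  = 10 + 20 * e^(-1.812)
  = 10 + 20 * 0.16333
  = 10 + 3.2665
  = 13.27%


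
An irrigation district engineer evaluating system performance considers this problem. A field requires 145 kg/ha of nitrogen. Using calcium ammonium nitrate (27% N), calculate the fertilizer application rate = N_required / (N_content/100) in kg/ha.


Rate = N_required / (N_content / 100)
     = 145 / (27 / 100)
     = 145 / 0.27
     = 537.04 kg/ha


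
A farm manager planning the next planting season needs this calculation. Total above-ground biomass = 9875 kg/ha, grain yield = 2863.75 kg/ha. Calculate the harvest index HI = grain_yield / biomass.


HI = grain_yield / biomass
   = 2863.75 / 9875
   = 0.29


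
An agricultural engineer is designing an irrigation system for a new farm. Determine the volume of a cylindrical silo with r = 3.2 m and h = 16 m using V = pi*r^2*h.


V = pi * r^2 * h
  = pi * 3.2^2 * 16
  = pi * 10.24 * 16
  = 514.72 m^3


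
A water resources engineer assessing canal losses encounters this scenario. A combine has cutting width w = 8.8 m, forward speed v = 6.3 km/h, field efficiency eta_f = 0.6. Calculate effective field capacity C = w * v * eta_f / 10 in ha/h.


C = w * v * eta_f / 10
  = 8.8 * 6.3 * 0.6 / 10
  = 33.26 / 10
  = 3.33 ha/h


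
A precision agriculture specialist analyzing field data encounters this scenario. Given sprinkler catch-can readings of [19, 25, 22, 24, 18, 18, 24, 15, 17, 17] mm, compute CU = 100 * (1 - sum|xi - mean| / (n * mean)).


xbar = 199 / 10 = 19.900
sum|xi - xbar| = 30.800
CU = 100 * (1 - 30.800 / (10 * 19.900))
   = 100 * (1 - 0.1548)
   = 84.52%


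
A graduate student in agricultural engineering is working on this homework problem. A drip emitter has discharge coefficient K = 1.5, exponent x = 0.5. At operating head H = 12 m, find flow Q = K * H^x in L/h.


Q = K * H^x
  = 1.5 * 12^0.5
  = 1.5 * 3.4641
  = 5.20 L/h


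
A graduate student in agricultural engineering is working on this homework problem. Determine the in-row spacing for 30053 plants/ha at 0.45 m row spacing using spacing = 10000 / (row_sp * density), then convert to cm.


spacing = 10000 / (row_sp * density)
        = 10000 / (0.45 * 30053)
        = 10000 / 13523.85
        = 0.73943 m = 73.94 cm


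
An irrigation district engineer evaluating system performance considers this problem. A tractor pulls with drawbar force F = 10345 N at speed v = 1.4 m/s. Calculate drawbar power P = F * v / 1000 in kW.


P = F * v / 1000
  = 10345 * 1.4 / 1000
  = 14483 / 1000
  = 14.48 kW


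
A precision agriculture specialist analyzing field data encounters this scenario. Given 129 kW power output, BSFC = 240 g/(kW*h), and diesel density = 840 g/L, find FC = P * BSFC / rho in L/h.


FC = P * BSFC / rho_fuel
   = 129 * 240 / 840
   = 30960 / 840
   = 36.86 L/h


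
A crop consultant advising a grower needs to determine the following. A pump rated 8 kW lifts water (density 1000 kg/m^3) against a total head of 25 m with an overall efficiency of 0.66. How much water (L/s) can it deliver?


Q = (P * 1000 * eta) / (rho * g * H)
  = (8 * 1000 * 0.66) / (1000 * 9.81 * 25)
  = 5280 / 245250
  = 0.02153 m^3/s = 21.53 L/s


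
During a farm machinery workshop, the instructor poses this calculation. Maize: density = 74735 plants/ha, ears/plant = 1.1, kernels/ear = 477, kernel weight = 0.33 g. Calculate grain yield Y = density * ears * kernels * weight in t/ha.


Y = density * ears * kernels * kw
  = 74735 * 1.1 * 477 * 0.33 g/ha
  = 12940439.99 g/ha
  = 12940.44 kg/ha = 12.94 t/ha


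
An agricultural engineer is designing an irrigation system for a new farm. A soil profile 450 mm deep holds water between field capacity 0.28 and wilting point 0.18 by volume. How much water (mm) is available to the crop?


AW = (FC - WP) * D
   = (0.28 - 0.18) * 450
   = 0.10 * 450
   = 45 mm


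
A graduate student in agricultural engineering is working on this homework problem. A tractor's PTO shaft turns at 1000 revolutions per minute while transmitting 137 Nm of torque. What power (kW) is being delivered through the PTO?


P = 2*pi*n*T / 60000
  = 2*pi * 1000 * 137 / 60000
  = 860796.39 / 60000
  = 14.35 kW


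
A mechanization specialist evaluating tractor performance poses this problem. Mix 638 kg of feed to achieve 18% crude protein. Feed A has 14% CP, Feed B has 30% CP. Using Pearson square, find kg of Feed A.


parts_A = CP_b - target = 30 - 18 = 12
parts_B = target - CP_a = 18 - 14 = 4
total_parts = 12 + 4 = 16
Feed A = 638 * 12 / 16 = 478.50 kg
Feed B = 638 * 4 / 16 = 159.50 kg

478.50 kg


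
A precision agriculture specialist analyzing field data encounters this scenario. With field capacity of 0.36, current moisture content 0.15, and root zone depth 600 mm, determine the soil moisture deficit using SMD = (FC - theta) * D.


SMD = (FC - theta) * D
    = (0.36 - 0.15) * 600
    = 0.210 * 600
    = 126 mm


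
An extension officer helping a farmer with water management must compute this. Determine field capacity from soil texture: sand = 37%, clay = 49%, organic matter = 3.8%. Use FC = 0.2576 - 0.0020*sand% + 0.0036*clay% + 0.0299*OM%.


FC = 0.2576 - 0.0020*37 + 0.0036*49 + 0.0299*3.8
   = 0.2576 - 0.0740 + 0.1764 + 0.1136
   = 0.4736


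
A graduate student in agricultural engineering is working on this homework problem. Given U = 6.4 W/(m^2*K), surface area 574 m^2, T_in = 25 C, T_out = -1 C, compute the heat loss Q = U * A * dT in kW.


dT = 25 - (-1) = 26 K
Q = U * A * dT
  = 6.4 * 574 * 26
  = 95513.60 W = 95.51 kW


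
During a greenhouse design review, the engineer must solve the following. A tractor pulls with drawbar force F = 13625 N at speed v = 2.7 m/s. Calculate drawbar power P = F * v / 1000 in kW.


P = F * v / 1000
  = 13625 * 2.7 / 1000
  = 36787.50 / 1000
  = 36.79 kW


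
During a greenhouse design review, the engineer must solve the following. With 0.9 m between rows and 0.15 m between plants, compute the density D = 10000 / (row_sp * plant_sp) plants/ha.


D = 10000 / (row_sp * plant_sp)
  = 10000 / (0.9 * 0.15)
  = 10000 / 0.1350
  = 74074.07 plants/ha


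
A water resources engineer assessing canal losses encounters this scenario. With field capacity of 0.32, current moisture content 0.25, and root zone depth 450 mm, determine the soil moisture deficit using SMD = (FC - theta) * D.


SMD = (FC - theta) * D
    = (0.32 - 0.25) * 450
    = 0.070 * 450
    = 31.50 mm


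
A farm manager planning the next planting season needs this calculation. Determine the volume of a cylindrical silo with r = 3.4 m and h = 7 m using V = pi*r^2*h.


V = pi * r^2 * h
  = pi * 3.4^2 * 7
  = pi * 11.56 * 7
  = 254.22 m^3


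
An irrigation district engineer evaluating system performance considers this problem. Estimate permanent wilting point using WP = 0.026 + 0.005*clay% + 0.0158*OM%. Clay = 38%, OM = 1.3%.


WP = 0.026 + 0.005*38 + 0.0158*1.3
   = 0.026 + 0.1900 + 0.0205
   = 0.2365


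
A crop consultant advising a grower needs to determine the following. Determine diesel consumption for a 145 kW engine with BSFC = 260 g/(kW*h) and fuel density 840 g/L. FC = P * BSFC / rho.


FC = P * BSFC / rho_fuel
   = 145 * 260 / 840
   = 37700 / 840
   = 44.88 L/h


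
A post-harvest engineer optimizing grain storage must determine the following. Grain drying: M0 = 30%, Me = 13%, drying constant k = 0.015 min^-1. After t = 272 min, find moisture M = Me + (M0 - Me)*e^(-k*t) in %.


M = Me + (M0 - Me) * e^(-k*t)
  = 13 + (30 - 13) * e^(-0.015*272)
  = 13 + 17 * e^(-4.080)
  = 13 + 17 * 0.01691
  = 13 + 0.2874
  = 13.29%


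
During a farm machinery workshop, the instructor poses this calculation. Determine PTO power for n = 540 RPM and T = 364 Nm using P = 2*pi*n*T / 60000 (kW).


P = 2*pi*n*T / 60000
  = 2*pi * 540 * 364 / 60000
  = 1235022.90 / 60000
  = 20.58 kW


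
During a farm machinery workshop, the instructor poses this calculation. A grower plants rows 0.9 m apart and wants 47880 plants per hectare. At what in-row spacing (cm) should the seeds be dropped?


spacing = 10000 / (row_sp * density)
        = 10000 / (0.9 * 47880)
        = 10000 / 43092
        = 0.23206 m = 23.21 cm


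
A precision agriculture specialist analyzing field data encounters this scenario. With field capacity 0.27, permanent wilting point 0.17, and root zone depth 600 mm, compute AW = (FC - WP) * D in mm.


AW = (FC - WP) * D
   = (0.27 - 0.17) * 600
   = 0.10 * 600
   = 60 mm


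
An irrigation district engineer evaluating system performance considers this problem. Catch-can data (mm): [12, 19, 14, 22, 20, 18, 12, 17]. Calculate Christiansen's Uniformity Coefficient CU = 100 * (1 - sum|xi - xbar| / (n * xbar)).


xbar = 134 / 8 = 16.750
sum|xi - xbar| = 24.500
CU = 100 * (1 - 24.500 / (8 * 16.750))
   = 100 * (1 - 0.1828)
   = 81.72%


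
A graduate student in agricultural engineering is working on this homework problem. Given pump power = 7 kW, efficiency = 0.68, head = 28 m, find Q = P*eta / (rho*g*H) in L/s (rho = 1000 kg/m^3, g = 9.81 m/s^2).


Q = (P * 1000 * eta) / (rho * g * H)
  = (7 * 1000 * 0.68) / (1000 * 9.81 * 28)
  = 4760 / 274680
  = 0.01733 m^3/s = 17.33 L/s


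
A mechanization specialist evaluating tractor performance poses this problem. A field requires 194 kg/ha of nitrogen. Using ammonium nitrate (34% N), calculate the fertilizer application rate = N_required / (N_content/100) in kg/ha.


Rate = N_required / (N_content / 100)
     = 194 / (34 / 100)
     = 194 / 0.34
     = 570.59 kg/ha


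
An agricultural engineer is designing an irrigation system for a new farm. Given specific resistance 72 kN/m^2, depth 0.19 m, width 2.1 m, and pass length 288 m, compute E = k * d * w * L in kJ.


E = k * d * w * L
  = 72 * 0.19 * 2.1 * 288
  = 8273.66 kJ


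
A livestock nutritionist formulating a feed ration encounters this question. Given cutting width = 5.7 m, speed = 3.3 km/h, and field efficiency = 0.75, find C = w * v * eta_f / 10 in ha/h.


C = w * v * eta_f / 10
  = 5.7 * 3.3 * 0.75 / 10
  = 14.11 / 10
  = 1.41 ha/h


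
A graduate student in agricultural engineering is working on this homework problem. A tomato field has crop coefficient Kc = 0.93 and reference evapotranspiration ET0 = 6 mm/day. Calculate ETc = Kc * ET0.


ETc = Kc * ET0
    = 0.93 * 6
    = 5.58 mm/day


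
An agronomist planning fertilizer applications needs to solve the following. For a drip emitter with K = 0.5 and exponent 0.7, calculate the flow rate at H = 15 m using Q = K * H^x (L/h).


Q = K * H^x
  = 0.5 * 15^0.7
  = 0.5 * 6.6568
  = 3.33 L/h


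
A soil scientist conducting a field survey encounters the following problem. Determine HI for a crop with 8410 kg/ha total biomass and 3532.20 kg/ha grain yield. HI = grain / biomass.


HI = grain_yield / biomass
   = 3532.20 / 8410
   = 0.42


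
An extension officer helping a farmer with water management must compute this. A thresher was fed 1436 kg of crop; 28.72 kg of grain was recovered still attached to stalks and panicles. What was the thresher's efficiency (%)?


eta = (total - unthreshed) / total * 100
    = (1436 - 28.72) / 1436 * 100
    = 1407.28 / 1436 * 100
    = 98%


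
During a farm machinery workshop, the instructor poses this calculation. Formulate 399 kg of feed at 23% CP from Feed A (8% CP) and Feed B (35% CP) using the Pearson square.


parts_A = CP_b - target = 35 - 23 = 12
parts_B = target - CP_a = 23 - 8 = 15
total_parts = 12 + 15 = 27
Feed A = 399 * 12 / 27 = 177.33 kg
Feed B = 399 * 15 / 27 = 221.67 kg

177.33 kg


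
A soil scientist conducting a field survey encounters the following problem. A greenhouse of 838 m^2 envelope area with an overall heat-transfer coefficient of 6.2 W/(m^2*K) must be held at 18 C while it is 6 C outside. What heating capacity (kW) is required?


dT = 18 - (6) = 12 K
Q = U * A * dT
  = 6.2 * 838 * 12
  = 62347.20 W = 62.35 kW


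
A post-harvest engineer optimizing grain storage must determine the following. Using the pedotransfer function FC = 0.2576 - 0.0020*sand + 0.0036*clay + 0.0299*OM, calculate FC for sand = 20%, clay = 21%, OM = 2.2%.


FC = 0.2576 - 0.0020*20 + 0.0036*21 + 0.0299*2.2
   = 0.2576 - 0.0400 + 0.0756 + 0.0658
   = 0.3590


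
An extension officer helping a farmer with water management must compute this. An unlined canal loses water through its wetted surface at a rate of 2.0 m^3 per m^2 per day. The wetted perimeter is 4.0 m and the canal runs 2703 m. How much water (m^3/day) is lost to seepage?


S = C * P * L
  = 2.0 * 4.0 * 2703
  = 21624 m^3/day


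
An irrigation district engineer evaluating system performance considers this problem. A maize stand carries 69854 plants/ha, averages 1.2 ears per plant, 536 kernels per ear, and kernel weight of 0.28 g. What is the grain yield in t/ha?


Y = density * ears * kernels * kw
  = 69854 * 1.2 * 536 * 0.28 g/ha
  = 12580425.98 g/ha
  = 12580.43 kg/ha = 12.58 t/ha


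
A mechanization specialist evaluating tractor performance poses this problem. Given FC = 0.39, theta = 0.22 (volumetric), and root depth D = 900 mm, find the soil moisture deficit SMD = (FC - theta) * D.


SMD = (FC - theta) * D
    = (0.39 - 0.22) * 900
    = 0.170 * 900
    = 153 mm


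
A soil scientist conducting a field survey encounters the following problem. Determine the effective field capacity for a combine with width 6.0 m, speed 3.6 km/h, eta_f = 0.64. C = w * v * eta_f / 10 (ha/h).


C = w * v * eta_f / 10
  = 6.0 * 3.6 * 0.64 / 10
  = 13.82 / 10
  = 1.38 ha/h


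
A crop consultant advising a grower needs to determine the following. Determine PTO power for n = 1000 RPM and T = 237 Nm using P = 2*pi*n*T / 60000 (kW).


P = 2*pi*n*T / 60000
  = 2*pi * 1000 * 237 / 60000
  = 1489114.92 / 60000
  = 24.82 kW


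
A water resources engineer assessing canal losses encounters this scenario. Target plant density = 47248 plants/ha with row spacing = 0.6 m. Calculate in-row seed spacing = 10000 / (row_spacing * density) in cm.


spacing = 10000 / (row_sp * density)
        = 10000 / (0.6 * 47248)
        = 10000 / 28348.80
        = 0.35275 m = 35.27 cm


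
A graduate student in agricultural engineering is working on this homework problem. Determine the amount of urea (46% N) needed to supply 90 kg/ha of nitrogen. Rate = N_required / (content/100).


Rate = N_required / (N_content / 100)
     = 90 / (46 / 100)
     = 90 / 0.46
     = 195.65 kg/ha


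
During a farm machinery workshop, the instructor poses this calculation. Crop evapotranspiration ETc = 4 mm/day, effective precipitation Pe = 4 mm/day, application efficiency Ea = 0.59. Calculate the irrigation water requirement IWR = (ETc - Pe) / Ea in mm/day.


IWR = (ETc - Pe) / Ea
    = (4 - 4) / 0.59
    = 0 / 0.59
    = 0 mm/day


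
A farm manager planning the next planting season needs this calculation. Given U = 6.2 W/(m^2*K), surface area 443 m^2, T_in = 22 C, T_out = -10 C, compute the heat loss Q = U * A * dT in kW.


dT = 22 - (-10) = 32 K
Q = U * A * dT
  = 6.2 * 443 * 32
  = 87891.20 W = 87.89 kW


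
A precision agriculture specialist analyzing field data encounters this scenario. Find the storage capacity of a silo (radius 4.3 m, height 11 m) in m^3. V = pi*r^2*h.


V = pi * r^2 * h
  = pi * 4.3^2 * 11
  = pi * 18.49 * 11
  = 638.97 m^3


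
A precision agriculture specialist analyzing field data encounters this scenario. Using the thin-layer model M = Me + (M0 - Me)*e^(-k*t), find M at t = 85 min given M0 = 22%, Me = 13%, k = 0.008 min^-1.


M = Me + (M0 - Me) * e^(-k*t)
  = 13 + (22 - 13) * e^(-0.008*85)
  = 13 + 9 * e^(-0.680)
  = 13 + 9 * 0.50662
  = 13 + 4.5596
  = 17.56%


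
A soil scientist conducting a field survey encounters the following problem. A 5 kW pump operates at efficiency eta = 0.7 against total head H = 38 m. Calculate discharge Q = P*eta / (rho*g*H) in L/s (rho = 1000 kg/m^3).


Q = (P * 1000 * eta) / (rho * g * H)
  = (5 * 1000 * 0.7) / (1000 * 9.81 * 38)
  = 3500 / 372780
  = 0.00939 m^3/s = 9.39 L/s


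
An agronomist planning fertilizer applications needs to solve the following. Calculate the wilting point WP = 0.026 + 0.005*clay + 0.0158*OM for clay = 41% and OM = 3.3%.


WP = 0.026 + 0.005*41 + 0.0158*3.3
   = 0.026 + 0.2050 + 0.0521
   = 0.2831


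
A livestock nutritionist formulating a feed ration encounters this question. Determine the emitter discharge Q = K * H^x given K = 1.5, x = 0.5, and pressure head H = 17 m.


Q = K * H^x
  = 1.5 * 17^0.5
  = 1.5 * 4.1231
  = 6.18 L/h


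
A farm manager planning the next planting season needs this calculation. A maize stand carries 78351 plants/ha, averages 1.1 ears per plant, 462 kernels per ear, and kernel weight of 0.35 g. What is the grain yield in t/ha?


Y = density * ears * kernels * kw
  = 78351 * 1.1 * 462 * 0.35 g/ha
  = 13936292.37 g/ha
  = 13936.29 kg/ha = 13.94 t/ha


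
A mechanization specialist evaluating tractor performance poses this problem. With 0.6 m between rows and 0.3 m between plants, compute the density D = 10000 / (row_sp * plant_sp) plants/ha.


D = 10000 / (row_sp * plant_sp)
  = 10000 / (0.6 * 0.3)
  = 10000 / 0.1800
  = 55555.56 plants/ha


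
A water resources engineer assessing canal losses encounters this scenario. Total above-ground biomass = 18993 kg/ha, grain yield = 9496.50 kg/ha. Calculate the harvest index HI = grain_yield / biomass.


HI = grain_yield / biomass
   = 9496.50 / 18993
   = 0.50


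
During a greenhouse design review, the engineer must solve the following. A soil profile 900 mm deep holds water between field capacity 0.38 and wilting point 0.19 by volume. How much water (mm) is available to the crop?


AW = (FC - WP) * D
   = (0.38 - 0.19) * 900
   = 0.19 * 900
   = 171 mm


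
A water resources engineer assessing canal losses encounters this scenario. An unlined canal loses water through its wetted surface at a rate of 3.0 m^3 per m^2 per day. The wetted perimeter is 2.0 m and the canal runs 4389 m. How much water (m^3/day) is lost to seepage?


S = C * P * L
  = 3.0 * 2.0 * 4389
  = 26334 m^3/day


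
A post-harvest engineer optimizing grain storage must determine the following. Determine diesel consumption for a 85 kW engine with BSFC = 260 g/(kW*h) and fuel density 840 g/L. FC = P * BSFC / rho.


FC = P * BSFC / rho_fuel
   = 85 * 260 / 840
   = 22100 / 840
   = 26.31 L/h


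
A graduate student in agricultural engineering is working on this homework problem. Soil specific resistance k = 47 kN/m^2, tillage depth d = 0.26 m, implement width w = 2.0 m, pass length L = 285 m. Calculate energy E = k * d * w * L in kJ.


E = k * d * w * L
  = 47 * 0.26 * 2.0 * 285
  = 6965.40 kJ


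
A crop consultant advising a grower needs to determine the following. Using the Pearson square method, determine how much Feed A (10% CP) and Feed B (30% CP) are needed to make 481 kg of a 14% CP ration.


parts_A = CP_b - target = 30 - 14 = 16
parts_B = target - CP_a = 14 - 10 = 4
total_parts = 16 + 4 = 20
Feed A = 481 * 16 / 20 = 384.80 kg
Feed B = 481 * 4 / 20 = 96.20 kg

384.80 kg


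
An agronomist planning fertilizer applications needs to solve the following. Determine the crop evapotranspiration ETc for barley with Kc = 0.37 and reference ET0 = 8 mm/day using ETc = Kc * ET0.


ETc = Kc * ET0
    = 0.37 * 8
    = 2.96 mm/day


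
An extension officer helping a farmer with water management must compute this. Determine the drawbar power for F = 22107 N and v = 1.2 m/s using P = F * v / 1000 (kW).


P = F * v / 1000
  = 22107 * 1.2 / 1000
  = 26528.40 / 1000
  = 26.53 kW


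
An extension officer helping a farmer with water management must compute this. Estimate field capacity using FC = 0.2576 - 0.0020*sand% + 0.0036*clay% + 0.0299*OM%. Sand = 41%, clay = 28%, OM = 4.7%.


FC = 0.2576 - 0.0020*41 + 0.0036*28 + 0.0299*4.7
   = 0.2576 - 0.0820 + 0.1008 + 0.1405
   = 0.4169


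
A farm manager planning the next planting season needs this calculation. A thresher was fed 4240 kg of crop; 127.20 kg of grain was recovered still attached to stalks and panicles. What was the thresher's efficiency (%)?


eta = (total - unthreshed) / total * 100
    = (4240 - 127.20) / 4240 * 100
    = 4112.80 / 4240 * 100
    = 97%


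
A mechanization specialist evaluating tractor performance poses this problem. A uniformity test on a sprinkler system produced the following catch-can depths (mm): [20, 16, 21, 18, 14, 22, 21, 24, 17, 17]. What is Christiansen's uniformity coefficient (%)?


xbar = 190 / 10 = 19
sum|xi - xbar| = 26
CU = 100 * (1 - 26 / (10 * 19))
   = 100 * (1 - 0.1368)
   = 86.32%


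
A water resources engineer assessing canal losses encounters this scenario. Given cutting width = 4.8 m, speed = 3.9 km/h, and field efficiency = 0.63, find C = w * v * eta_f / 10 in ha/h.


C = w * v * eta_f / 10
  = 4.8 * 3.9 * 0.63 / 10
  = 11.79 / 10
  = 1.18 ha/h


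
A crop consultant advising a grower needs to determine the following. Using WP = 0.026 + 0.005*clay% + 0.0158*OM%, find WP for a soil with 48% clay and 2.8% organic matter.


WP = 0.026 + 0.005*48 + 0.0158*2.8
   = 0.026 + 0.2400 + 0.0442
   = 0.3102


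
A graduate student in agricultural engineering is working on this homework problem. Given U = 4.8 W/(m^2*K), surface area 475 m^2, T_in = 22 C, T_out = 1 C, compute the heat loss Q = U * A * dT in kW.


dT = 22 - (1) = 21 K
Q = U * A * dT
  = 4.8 * 475 * 21
  = 47880 W = 47.88 kW


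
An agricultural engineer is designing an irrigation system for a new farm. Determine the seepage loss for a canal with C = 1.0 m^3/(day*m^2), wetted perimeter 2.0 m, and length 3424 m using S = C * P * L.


S = C * P * L
  = 1.0 * 2.0 * 3424
  = 6848 m^3/day


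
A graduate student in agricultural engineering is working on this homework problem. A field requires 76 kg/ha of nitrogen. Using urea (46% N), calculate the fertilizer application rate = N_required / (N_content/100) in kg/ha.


Rate = N_required / (N_content / 100)
     = 76 / (46 / 100)
     = 76 / 0.46
     = 165.22 kg/ha


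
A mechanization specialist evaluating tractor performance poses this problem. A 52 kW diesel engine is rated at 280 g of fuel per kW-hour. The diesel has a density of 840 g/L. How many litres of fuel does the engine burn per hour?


FC = P * BSFC / rho_fuel
   = 52 * 280 / 840
   = 14560 / 840
   = 17.33 L/h
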